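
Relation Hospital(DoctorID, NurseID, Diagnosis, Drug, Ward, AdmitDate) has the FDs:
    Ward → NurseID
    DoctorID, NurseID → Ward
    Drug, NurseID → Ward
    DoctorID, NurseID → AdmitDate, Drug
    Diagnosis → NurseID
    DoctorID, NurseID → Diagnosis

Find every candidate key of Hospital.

{Diagnosis, DoctorID}, {DoctorID, NurseID}, {DoctorID, Ward}

{DoctorID} never appears on the right of any FD, so every key must include it.
{Diagnosis, DoctorID}⁺ = {AdmitDate, Diagnosis, DoctorID, Drug, NurseID, Ward}, which is every attribute, so {Diagnosis, DoctorID} is a candidate key.
{DoctorID, NurseID}⁺ = {AdmitDate, Diagnosis, DoctorID, Drug, NurseID, Ward}, which is every attribute, so {DoctorID, NurseID} is a candidate key.
{DoctorID, Ward}⁺ = {AdmitDate, Diagnosis, DoctorID, Drug, NurseID, Ward}, which is every attribute, so {DoctorID, Ward} is a candidate key.
No proper subset of any of these is a key, and no other minimal superkey exists.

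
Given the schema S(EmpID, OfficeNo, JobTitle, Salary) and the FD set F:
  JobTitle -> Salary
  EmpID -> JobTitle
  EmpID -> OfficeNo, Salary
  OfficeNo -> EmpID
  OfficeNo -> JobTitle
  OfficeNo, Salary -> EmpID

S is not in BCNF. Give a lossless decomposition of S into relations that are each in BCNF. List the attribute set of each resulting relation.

{EmpID, JobTitle, OfficeNo}; {JobTitle, Salary}

Candidate keys of the original relation: {EmpID}, {OfficeNo}.
Within {EmpID, JobTitle, OfficeNo, Salary}: {JobTitle}⁺ ∩ {EmpID, JobTitle, OfficeNo, Salary} = {JobTitle, Salary}, not the whole set, so JobTitle -> Salary violates BCNF; decompose into {JobTitle, Salary} and {EmpID, JobTitle, OfficeNo}.
{JobTitle, Salary} is in BCNF.
{EmpID, JobTitle, OfficeNo} is in BCNF.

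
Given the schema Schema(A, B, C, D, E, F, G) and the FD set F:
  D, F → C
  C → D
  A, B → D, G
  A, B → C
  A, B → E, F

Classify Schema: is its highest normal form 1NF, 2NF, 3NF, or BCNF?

Candidate key: {A, B}. Prime attributes: {A, B}.
D, F → C breaks BCNF: {D, F}⁺ = {C, D, F}, so {D, F} is not a superkey.
Because {C} is non-prime and the left side of D, F → C is not a superkey, the relation is not in 3NF.
Checking every proper subset of each key, none determines a non-prime attribute — 2NF is satisfied.

2NF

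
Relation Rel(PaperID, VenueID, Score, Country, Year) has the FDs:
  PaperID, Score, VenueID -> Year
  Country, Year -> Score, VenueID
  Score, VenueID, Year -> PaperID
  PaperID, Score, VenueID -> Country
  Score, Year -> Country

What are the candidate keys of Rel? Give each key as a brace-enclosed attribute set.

{Country, Year} is a candidate key since {Country, Year}⁺ = {Country, PaperID, Score, VenueID, Year} covers every attribute.
{Score, Year} is a candidate key since {Score, Year}⁺ = {Country, PaperID, Score, VenueID, Year} covers every attribute.
{PaperID, Score, VenueID} is a candidate key since {PaperID, Score, VenueID}⁺ = {Country, PaperID, Score, VenueID, Year} covers every attribute.
Any other superkey properly contains one of these, so there are no further candidate keys.

{Country, Year}, {PaperID, Score, VenueID}, {Score, Year}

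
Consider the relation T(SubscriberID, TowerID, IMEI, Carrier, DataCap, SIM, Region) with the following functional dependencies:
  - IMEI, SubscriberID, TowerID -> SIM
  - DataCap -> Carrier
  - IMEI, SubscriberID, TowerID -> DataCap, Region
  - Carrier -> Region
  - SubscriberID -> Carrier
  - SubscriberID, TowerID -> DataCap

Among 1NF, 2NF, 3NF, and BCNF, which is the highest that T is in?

1NF

Candidate key: {IMEI, SubscriberID, TowerID}. Prime attributes: {IMEI, SubscriberID, TowerID}.
DataCap -> Carrier breaks BCNF: {DataCap}⁺ = {Carrier, DataCap, Region}, so {DataCap} is not a superkey.
DataCap -> Carrier determines the non-prime attribute {Carrier} from a non-superkey — 3NF is violated.
{SubscriberID} is a proper subset of the key {IMEI, SubscriberID, TowerID}, and {SubscriberID}⁺ contains the non-prime attributes {Carrier, Region} — a partial dependency, so 2NF is violated.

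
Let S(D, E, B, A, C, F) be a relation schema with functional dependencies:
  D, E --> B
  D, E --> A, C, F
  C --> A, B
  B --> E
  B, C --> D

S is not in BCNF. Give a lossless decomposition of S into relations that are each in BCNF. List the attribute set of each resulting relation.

Candidate keys of the original relation: {B, D}, {C}, {D, E}.
In {A, B, C, D, E, F}, {B} is not a superkey ({B}⁺ restricted to this set is {B, E}), so split on B --> E into {B, E} and {A, B, C, D, F}.
{B, E} has no BCNF violation.
{A, B, C, D, F} has no BCNF violation.

{A, B, C, D, F}; {B, E}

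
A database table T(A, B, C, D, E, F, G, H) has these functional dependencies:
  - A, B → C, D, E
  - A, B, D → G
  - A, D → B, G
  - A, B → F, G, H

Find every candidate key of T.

{A, B}, {A, D}

{A} never appears on the right of any FD, so every key must include it.
{A, B} is a candidate key since {A, B}⁺ = {A, B, C, D, E, F, G, H} covers every attribute.
{A, D} is a candidate key since {A, D}⁺ = {A, B, C, D, E, F, G, H} covers every attribute.
No proper subset of any of these is a key, and no other minimal superkey exists.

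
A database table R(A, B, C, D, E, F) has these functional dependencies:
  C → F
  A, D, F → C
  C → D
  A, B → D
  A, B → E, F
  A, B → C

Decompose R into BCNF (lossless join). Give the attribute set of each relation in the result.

{A, B, C, E}; {C, D, F}

Candidate key of the original relation: {A, B}.
In {A, B, C, D, E, F}, {C} is not a superkey ({C}⁺ restricted to this set is {C, D, F}), so split on C → D, F into {C, D, F} and {A, B, C, E}.
{C, D, F} is in BCNF.
{A, B, C, E} is in BCNF.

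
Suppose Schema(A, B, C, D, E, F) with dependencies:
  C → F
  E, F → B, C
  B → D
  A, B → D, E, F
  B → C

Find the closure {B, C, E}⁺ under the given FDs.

{B, C, D, E, F}

Start with {B, C, E}.
C → F applies; add {F} → now {B, C, E, F}.
B → D applies; add {D} → now {B, C, D, E, F}.
No further FD applies.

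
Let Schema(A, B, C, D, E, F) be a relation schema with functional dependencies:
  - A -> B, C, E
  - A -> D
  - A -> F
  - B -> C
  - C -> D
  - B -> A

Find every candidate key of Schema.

{A} is a candidate key since {A}⁺ = {A, B, C, D, E, F} covers every attribute.
{B} is a candidate key since {B}⁺ = {A, B, C, D, E, F} covers every attribute.
Any other superkey properly contains one of these, so there are no further candidate keys.

{A}, {B}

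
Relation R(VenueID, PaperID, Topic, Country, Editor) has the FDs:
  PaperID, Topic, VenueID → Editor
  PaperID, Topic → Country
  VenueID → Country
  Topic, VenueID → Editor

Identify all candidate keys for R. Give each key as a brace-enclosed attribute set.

{PaperID, Topic, VenueID}

No FD produces {PaperID, Topic, VenueID}, so they must be in every candidate key.
{PaperID, Topic, VenueID}⁺ = {Country, Editor, PaperID, Topic, VenueID} — all of the relation — so {PaperID, Topic, VenueID} is a candidate key.
Every other attribute set either contains this one or has a smaller closure.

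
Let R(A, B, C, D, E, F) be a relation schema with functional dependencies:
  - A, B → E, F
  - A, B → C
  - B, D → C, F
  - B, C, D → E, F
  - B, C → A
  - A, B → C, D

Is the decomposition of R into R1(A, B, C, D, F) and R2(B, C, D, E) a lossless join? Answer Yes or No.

R1 ∩ R2 = {B, C, D}; its closure under F is {A, B, C, D, E, F}.
R1 is contained in that closure, so R1 ∩ R2 → R1 holds and the join is lossless.

Yes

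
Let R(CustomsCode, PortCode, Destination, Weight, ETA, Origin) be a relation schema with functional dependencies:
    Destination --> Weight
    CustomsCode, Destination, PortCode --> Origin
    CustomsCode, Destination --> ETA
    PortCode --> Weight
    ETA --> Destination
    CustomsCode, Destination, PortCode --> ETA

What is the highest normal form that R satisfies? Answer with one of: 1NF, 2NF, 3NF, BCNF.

Candidate keys: {CustomsCode, Destination, PortCode}, {CustomsCode, ETA, PortCode}. Prime attributes: {CustomsCode, Destination, ETA, PortCode}.
Destination --> Weight: {Destination}⁺ = {Destination, Weight}, which is not all of the attributes, so the left side is not a superkey — BCNF is violated.
Because {Weight} is non-prime and the left side of Destination --> Weight is not a superkey, the relation is not in 3NF.
The proper key subset {Destination} of {CustomsCode, Destination, PortCode} determines non-prime {Weight}, so the relation is not even in 2NF.

1NF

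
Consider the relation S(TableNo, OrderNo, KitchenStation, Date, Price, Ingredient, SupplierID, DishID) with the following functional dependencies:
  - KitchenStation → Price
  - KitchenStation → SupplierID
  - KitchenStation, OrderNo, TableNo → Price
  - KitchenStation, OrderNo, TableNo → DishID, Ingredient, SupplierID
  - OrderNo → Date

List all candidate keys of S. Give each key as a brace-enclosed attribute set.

{KitchenStation, OrderNo, TableNo}

Attributes never on any right-hand side: {KitchenStation, OrderNo, TableNo} — every candidate key must contain all of them.
{KitchenStation, OrderNo, TableNo} is a candidate key since {KitchenStation, OrderNo, TableNo}⁺ = {Date, DishID, Ingredient, KitchenStation, OrderNo, Price, SupplierID, TableNo} covers every attribute.
Every other attribute set either contains this one or has a smaller closure.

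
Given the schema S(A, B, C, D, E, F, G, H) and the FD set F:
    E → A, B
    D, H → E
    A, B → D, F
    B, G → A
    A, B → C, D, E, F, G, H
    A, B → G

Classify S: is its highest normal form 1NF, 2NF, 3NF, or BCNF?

Candidate keys: {A, B}, {B, G}, {D, H}, {E}. Prime attributes: {A, B, D, E, G, H}.
Each dependency's left side is a superkey — BCNF holds.

BCNF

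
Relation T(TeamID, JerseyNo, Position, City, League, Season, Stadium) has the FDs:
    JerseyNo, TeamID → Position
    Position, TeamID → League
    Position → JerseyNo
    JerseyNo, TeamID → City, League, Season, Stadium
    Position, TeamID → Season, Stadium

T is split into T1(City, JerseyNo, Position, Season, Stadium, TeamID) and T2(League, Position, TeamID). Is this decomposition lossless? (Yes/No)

Common attributes: {Position, TeamID}; their closure is {City, JerseyNo, League, Position, Season, Stadium, TeamID}.
This includes all of T1, so the common attributes are a superkey of T1 — the join is lossless.

Yes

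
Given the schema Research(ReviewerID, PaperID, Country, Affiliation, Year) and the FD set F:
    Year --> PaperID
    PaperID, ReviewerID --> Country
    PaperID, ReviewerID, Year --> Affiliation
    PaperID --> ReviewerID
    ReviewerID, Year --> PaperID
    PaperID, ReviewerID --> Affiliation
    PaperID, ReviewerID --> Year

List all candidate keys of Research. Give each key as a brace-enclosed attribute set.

{PaperID}, {Year}

{PaperID}⁺ = {Affiliation, Country, PaperID, ReviewerID, Year} — all of the relation — so {PaperID} is a candidate key.
{Year}⁺ = {Affiliation, Country, PaperID, ReviewerID, Year} — all of the relation — so {Year} is a candidate key.
Any other superkey properly contains one of these, so there are no further candidate keys.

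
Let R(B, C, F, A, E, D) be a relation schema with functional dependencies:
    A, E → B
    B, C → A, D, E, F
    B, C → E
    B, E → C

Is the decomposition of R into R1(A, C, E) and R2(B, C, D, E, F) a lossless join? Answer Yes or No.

No

The shared attributes are {C, E} and {C, E}⁺ = {C, E}.
Neither R1 nor R2 is contained in that closure, so the decomposition is lossy.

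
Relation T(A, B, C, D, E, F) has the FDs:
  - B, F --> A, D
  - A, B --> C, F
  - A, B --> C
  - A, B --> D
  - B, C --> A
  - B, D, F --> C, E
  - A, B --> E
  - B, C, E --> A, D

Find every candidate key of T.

Attributes never on any right-hand side: {B} — every candidate key must contain it.
{A, B} is a candidate key since {A, B}⁺ = {A, B, C, D, E, F} covers every attribute.
{B, C} is a candidate key since {B, C}⁺ = {A, B, C, D, E, F} covers every attribute.
{B, F} is a candidate key since {B, F}⁺ = {A, B, C, D, E, F} covers every attribute.
No proper subset of any of these is a key, and no other minimal superkey exists.

{A, B}, {B, C}, {B, F}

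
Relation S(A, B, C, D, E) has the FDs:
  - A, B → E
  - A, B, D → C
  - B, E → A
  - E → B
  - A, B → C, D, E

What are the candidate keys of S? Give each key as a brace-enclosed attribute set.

{A, B}, {E}

{E} is a candidate key since {E}⁺ = {A, B, C, D, E} covers every attribute.
{A, B} is a candidate key since {A, B}⁺ = {A, B, C, D, E} covers every attribute.
No proper subset of any of these is a key, and no other minimal superkey exists.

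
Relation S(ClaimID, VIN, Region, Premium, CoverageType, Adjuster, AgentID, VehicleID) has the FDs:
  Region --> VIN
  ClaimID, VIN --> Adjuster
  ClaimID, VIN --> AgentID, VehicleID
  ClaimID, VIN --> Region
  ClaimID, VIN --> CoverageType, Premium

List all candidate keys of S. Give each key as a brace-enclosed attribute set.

No FD produces {ClaimID}, so it must be in every candidate key.
{ClaimID, Region}⁺ = {Adjuster, AgentID, ClaimID, CoverageType, Premium, Region, VIN, VehicleID} — all of the relation — so {ClaimID, Region} is a candidate key.
{ClaimID, VIN}⁺ = {Adjuster, AgentID, ClaimID, CoverageType, Premium, Region, VIN, VehicleID} — all of the relation — so {ClaimID, VIN} is a candidate key.
No proper subset of any of these is a key, and no other minimal superkey exists.

{ClaimID, Region}, {ClaimID, VIN}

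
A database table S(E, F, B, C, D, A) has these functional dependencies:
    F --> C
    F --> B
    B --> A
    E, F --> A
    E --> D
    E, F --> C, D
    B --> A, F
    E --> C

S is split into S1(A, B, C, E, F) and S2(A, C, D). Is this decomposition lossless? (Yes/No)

No

S1 ∩ S2 = {A, C}; its closure under F is {A, C}.
Neither S1 nor S2 is contained in that closure, so the decomposition is lossy.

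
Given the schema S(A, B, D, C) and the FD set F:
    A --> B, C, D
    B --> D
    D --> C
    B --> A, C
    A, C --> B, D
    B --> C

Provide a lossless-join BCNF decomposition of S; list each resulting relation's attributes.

{A, B, D}; {C, D}

Candidate keys of the original relation: {A}, {B}.
In {A, B, C, D}, {D} is not a superkey ({D}⁺ restricted to this set is {C, D}), so split on D --> C into {C, D} and {A, B, D}.
{C, D} is in BCNF.
{A, B, D} is in BCNF.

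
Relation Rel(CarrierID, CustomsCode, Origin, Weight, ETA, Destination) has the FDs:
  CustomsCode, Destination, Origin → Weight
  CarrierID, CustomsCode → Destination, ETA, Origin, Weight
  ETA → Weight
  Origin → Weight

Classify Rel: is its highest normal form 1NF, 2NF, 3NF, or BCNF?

2NF

Candidate key: {CarrierID, CustomsCode}. Prime attributes: {CarrierID, CustomsCode}.
CustomsCode, Destination, Origin → Weight breaks BCNF: {CustomsCode, Destination, Origin}⁺ = {CustomsCode, Destination, Origin, Weight}, so {CustomsCode, Destination, Origin} is not a superkey.
CustomsCode, Destination, Origin → Weight has non-prime {Weight} on the right and a non-superkey on the left, so 3NF fails.
No non-prime attribute depends on a proper subset of any candidate key, so 2NF holds.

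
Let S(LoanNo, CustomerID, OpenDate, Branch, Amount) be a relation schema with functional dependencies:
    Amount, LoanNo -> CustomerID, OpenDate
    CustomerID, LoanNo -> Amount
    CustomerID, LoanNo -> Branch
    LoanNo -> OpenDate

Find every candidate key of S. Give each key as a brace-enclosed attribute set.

No FD produces {LoanNo}, so it must be in every candidate key.
{Amount, LoanNo}⁺ = {Amount, Branch, CustomerID, LoanNo, OpenDate} — all of the relation — so {Amount, LoanNo} is a candidate key.
{CustomerID, LoanNo}⁺ = {Amount, Branch, CustomerID, LoanNo, OpenDate} — all of the relation — so {CustomerID, LoanNo} is a candidate key.
Any other superkey properly contains one of these, so there are no further candidate keys.

{Amount, LoanNo}, {CustomerID, LoanNo}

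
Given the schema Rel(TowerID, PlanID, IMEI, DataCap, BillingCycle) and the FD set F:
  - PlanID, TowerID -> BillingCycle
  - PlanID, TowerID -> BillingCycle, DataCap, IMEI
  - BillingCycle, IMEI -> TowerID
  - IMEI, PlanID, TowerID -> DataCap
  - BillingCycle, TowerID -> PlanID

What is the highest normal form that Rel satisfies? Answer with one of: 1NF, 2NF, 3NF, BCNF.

BCNF

Candidate keys: {BillingCycle, IMEI}, {BillingCycle, TowerID}, {PlanID, TowerID}. Prime attributes: {BillingCycle, IMEI, PlanID, TowerID}.
Every FD has a superkey on the left, so the relation is in BCNF.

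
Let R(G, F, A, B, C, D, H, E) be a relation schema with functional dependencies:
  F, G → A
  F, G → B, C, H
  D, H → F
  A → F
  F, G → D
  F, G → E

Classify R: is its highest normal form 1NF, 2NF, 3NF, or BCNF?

3NF

Candidate keys: {A, G}, {D, G, H}, {F, G}. Prime attributes: {A, D, F, G, H}.
D, H → F breaks BCNF: {D, H}⁺ = {D, F, H}, so {D, H} is not a superkey.
Its right-hand attributes {F} are all prime, as are those of every other non-superkey FD — the relation is in 3NF.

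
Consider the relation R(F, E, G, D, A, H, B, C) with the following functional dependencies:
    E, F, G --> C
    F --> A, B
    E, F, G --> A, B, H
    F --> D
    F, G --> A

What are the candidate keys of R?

No FD produces {E, F, G}, so they must be in every candidate key.
{E, F, G} is a candidate key since {E, F, G}⁺ = {A, B, C, D, E, F, G, H} covers every attribute.
No smaller or unrelated set reaches every attribute, so there are no other keys.

{E, F, G}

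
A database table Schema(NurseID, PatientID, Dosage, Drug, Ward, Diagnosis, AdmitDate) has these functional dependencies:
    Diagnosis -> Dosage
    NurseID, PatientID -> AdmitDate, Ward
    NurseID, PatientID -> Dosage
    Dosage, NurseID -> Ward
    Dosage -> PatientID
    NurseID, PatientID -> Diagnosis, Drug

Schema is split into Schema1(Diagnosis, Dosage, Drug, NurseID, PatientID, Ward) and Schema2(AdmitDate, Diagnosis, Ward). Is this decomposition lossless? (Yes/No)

Common attributes: {Diagnosis, Ward}; their closure is {Diagnosis, Dosage, PatientID, Ward}.
Neither Schema1 nor Schema2 is contained in that closure, so the decomposition is lossy.

No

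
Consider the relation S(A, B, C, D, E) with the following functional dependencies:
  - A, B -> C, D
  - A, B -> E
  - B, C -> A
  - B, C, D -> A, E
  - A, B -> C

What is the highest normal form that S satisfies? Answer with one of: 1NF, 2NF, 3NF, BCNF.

BCNF

Candidate keys: {A, B}, {B, C}. Prime attributes: {A, B, C}.
Each dependency's left side is a superkey — BCNF holds.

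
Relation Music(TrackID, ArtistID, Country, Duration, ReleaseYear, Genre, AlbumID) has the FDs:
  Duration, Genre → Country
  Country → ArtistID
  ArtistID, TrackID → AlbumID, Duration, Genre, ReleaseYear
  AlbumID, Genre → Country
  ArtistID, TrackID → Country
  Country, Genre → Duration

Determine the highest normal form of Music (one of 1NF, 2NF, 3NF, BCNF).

3NF

Candidate keys: {AlbumID, Genre, TrackID}, {ArtistID, TrackID}, {Country, TrackID}, {Duration, Genre, TrackID}. Prime attributes: {AlbumID, ArtistID, Country, Duration, Genre, TrackID}.
Duration, Genre → Country: {Duration, Genre}⁺ = {ArtistID, Country, Duration, Genre}, which is not all of the attributes, so the left side is not a superkey — BCNF is violated.
Since {Country} ⊆ prime attributes and every other non-superkey FD also has a prime right side, the schema is in 3NF.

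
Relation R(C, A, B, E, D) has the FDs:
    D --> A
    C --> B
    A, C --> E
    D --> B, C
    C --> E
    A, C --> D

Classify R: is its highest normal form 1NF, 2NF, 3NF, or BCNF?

1NF

Candidate keys: {A, C}, {D}. Prime attributes: {A, C, D}.
C --> B: {C}⁺ = {B, C, E}, which is not all of the attributes, so the left side is not a superkey — BCNF is violated.
Because {B} is non-prime and the left side of C --> B is not a superkey, the relation is not in 3NF.
The proper key subset {C} of {A, C} determines non-prime {B, E}, so the relation is not even in 2NF.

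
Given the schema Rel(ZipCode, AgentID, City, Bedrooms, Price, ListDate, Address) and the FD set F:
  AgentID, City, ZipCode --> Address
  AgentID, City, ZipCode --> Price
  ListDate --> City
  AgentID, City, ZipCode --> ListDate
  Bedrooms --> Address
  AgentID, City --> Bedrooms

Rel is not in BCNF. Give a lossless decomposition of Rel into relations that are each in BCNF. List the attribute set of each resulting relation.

Candidate keys of the original relation: {AgentID, City, ZipCode}, {AgentID, ListDate, ZipCode}.
In {Address, AgentID, Bedrooms, City, ListDate, Price, ZipCode}, {ListDate} is not a superkey ({ListDate}⁺ restricted to this set is {City, ListDate}), so split on ListDate --> City into {City, ListDate} and {Address, AgentID, Bedrooms, ListDate, Price, ZipCode}.
{City, ListDate} has no BCNF violation.
In {Address, AgentID, Bedrooms, ListDate, Price, ZipCode}, {Bedrooms} is not a superkey ({Bedrooms}⁺ restricted to this set is {Address, Bedrooms}), so split on Bedrooms --> Address into {Address, Bedrooms} and {AgentID, Bedrooms, ListDate, Price, ZipCode}.
{Address, Bedrooms} has no BCNF violation.
In {AgentID, Bedrooms, ListDate, Price, ZipCode}, {AgentID, ListDate} is not a superkey ({AgentID, ListDate}⁺ restricted to this set is {AgentID, Bedrooms, ListDate}), so split on AgentID, ListDate --> Bedrooms into {AgentID, Bedrooms, ListDate} and {AgentID, ListDate, Price, ZipCode}.
{AgentID, Bedrooms, ListDate} has no BCNF violation.
{AgentID, ListDate, Price, ZipCode} has no BCNF violation.

{Address, Bedrooms}; {AgentID, Bedrooms, ListDate}; {AgentID, ListDate, Price, ZipCode}; {City, ListDate}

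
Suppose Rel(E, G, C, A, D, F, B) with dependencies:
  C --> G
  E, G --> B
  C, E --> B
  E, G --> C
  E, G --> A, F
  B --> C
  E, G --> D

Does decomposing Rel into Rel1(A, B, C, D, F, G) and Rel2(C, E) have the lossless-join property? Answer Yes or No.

Rel1 ∩ Rel2 = {C}; its closure under F is {C, G}.
The closure covers neither Rel1 nor Rel2 entirely; the join is not lossless.

No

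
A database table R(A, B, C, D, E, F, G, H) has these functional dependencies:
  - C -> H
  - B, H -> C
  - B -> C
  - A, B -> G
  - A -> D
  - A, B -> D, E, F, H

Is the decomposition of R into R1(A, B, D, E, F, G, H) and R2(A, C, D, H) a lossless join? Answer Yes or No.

No

R1 ∩ R2 = {A, D, H}; its closure under F is {A, D, H}.
The closure covers neither R1 nor R2 entirely; the join is not lossless.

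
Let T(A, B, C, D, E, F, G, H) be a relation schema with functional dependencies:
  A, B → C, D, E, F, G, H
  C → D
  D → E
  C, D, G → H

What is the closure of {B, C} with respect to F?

{B, C, D, E}

Start with {B, C}.
C → D applies; add {D} → now {B, C, D}.
D → E applies; add {E} → now {B, C, D, E}.
No further FD applies.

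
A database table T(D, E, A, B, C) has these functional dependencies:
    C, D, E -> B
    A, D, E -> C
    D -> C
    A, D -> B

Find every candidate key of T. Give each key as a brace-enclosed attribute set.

No FD produces {A, D, E}, so they must be in every candidate key.
{A, D, E}⁺ = {A, B, C, D, E} — all of the relation — so {A, D, E} is a candidate key.
No smaller or unrelated set reaches every attribute, so there are no other keys.

{A, D, E}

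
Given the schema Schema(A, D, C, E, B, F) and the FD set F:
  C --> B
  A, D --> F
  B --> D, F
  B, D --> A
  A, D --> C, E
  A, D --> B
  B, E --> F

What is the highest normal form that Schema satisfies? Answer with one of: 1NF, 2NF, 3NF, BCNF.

BCNF

Candidate keys: {A, D}, {B}, {C}. Prime attributes: {A, B, C, D}.
Every FD has a superkey on the left, so the relation is in BCNF.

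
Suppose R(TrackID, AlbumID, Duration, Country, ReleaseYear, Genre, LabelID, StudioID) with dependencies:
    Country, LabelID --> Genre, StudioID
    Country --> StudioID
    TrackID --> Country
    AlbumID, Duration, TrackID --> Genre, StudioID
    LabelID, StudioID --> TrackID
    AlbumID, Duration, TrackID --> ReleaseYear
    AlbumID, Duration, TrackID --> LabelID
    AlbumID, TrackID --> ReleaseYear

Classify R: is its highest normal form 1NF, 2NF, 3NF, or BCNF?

Candidate keys: {AlbumID, Country, Duration, LabelID}, {AlbumID, Duration, LabelID, StudioID}, {AlbumID, Duration, TrackID}. Prime attributes: {AlbumID, Country, Duration, LabelID, StudioID, TrackID}.
Country, LabelID --> Genre, StudioID breaks BCNF: {Country, LabelID}⁺ = {Country, Genre, LabelID, StudioID, TrackID}, so {Country, LabelID} is not a superkey.
Country, LabelID --> Genre, StudioID has non-prime {Genre} on the right and a non-superkey on the left, so 3NF fails.
The proper key subset {AlbumID, TrackID} of {AlbumID, Duration, TrackID} determines non-prime {ReleaseYear}, so the relation is not even in 2NF.

1NF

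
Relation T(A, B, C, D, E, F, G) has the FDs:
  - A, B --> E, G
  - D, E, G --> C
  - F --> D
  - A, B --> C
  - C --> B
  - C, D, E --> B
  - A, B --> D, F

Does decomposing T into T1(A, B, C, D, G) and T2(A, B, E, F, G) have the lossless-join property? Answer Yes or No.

T1 ∩ T2 = {A, B, G}; its closure under F is {A, B, C, D, E, F, G}.
T1 is contained in that closure, so T1 ∩ T2 --> T1 holds and the join is lossless.

Yes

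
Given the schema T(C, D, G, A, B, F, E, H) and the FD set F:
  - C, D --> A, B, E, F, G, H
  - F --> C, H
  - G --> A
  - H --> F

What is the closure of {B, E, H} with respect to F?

Start with {B, E, H}.
H --> F applies; add {F} → now {B, E, F, H}.
F --> C, H applies; add {C} → now {B, C, E, F, H}.
No further FD applies.

{B, C, E, F, H}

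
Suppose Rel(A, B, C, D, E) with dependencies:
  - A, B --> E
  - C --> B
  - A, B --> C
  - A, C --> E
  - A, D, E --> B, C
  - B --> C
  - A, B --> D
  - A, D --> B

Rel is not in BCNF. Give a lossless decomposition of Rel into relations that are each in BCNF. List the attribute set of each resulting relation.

Candidate keys of the original relation: {A, B}, {A, C}, {A, D}.
In {A, B, C, D, E}, {C} is not a superkey ({C}⁺ restricted to this set is {B, C}), so split on C --> B into {B, C} and {A, C, D, E}.
{B, C}: every determinant is a superkey — BCNF.
{A, C, D, E}: every determinant is a superkey — BCNF.

{A, C, D, E}; {B, C}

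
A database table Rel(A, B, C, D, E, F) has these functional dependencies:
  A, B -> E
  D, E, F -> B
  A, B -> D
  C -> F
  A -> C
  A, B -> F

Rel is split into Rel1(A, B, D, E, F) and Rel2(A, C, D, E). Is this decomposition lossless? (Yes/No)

Yes

Rel1 ∩ Rel2 = {A, D, E}; its closure under F is {A, B, C, D, E, F}.
Rel1 is contained in that closure, so Rel1 ∩ Rel2 -> Rel1 holds and the join is lossless.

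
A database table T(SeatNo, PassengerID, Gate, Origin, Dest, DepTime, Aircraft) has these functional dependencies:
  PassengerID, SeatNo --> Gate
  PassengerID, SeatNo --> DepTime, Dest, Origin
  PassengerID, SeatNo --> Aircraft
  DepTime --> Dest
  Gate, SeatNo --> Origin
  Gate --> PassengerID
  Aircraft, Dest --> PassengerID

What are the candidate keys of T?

Attributes never on any right-hand side: {SeatNo} — every candidate key must contain it.
Closure of {Gate, SeatNo} is {Aircraft, DepTime, Dest, Gate, Origin, PassengerID, SeatNo}, the whole schema; {Gate, SeatNo} is a candidate key.
Closure of {PassengerID, SeatNo} is {Aircraft, DepTime, Dest, Gate, Origin, PassengerID, SeatNo}, the whole schema; {PassengerID, SeatNo} is a candidate key.
Closure of {Aircraft, DepTime, SeatNo} is {Aircraft, DepTime, Dest, Gate, Origin, PassengerID, SeatNo}, the whole schema; {Aircraft, DepTime, SeatNo} is a candidate key.
Closure of {Aircraft, Dest, SeatNo} is {Aircraft, DepTime, Dest, Gate, Origin, PassengerID, SeatNo}, the whole schema; {Aircraft, Dest, SeatNo} is a candidate key.
Any other superkey properly contains one of these, so there are no further candidate keys.

{Aircraft, DepTime, SeatNo}, {Aircraft, Dest, SeatNo}, {Gate, SeatNo}, {PassengerID, SeatNo}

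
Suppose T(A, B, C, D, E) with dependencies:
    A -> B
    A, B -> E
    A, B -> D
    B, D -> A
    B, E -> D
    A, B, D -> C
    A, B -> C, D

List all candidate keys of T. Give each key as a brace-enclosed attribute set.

{A} is a candidate key since {A}⁺ = {A, B, C, D, E} covers every attribute.
{B, D} is a candidate key since {B, D}⁺ = {A, B, C, D, E} covers every attribute.
{B, E} is a candidate key since {B, E}⁺ = {A, B, C, D, E} covers every attribute.
Any other superkey properly contains one of these, so there are no further candidate keys.

{A}, {B, D}, {B, E}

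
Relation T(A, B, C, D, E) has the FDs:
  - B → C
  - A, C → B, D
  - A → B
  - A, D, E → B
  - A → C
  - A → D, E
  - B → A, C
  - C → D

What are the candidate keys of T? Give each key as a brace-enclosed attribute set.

{A}, {B}

Closure of {A} is {A, B, C, D, E}, the whole schema; {A} is a candidate key.
Closure of {B} is {A, B, C, D, E}, the whole schema; {B} is a candidate key.
Any other superkey properly contains one of these, so there are no further candidate keys.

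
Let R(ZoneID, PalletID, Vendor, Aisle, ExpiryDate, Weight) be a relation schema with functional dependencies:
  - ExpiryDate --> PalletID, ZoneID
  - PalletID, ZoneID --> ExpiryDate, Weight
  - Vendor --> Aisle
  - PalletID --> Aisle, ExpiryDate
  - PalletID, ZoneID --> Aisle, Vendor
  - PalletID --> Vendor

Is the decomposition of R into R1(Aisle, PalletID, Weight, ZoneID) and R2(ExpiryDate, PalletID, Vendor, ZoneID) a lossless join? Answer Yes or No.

Yes

The shared attributes are {PalletID, ZoneID} and {PalletID, ZoneID}⁺ = {Aisle, ExpiryDate, PalletID, Vendor, Weight, ZoneID}.
This includes all of R1, so the common attributes are a superkey of R1 — the join is lossless.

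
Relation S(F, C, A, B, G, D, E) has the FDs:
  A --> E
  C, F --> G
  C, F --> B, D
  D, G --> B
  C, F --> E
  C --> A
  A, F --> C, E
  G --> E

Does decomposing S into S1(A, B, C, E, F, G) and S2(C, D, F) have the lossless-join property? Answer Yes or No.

The shared attributes are {C, F} and {C, F}⁺ = {A, B, C, D, E, F, G}.
S1 is contained in that closure, so S1 ∩ S2 --> S1 holds and the join is lossless.

Yes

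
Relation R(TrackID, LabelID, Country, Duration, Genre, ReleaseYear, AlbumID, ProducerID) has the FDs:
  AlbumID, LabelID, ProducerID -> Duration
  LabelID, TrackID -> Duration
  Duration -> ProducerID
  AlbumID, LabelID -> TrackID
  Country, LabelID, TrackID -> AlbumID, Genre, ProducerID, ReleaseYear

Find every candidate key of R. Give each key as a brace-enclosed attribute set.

Attributes never on any right-hand side: {Country, LabelID} — every candidate key must contain all of them.
{AlbumID, Country, LabelID}⁺ = {AlbumID, Country, Duration, Genre, LabelID, ProducerID, ReleaseYear, TrackID}, which is every attribute, so {AlbumID, Country, LabelID} is a candidate key.
{Country, LabelID, TrackID}⁺ = {AlbumID, Country, Duration, Genre, LabelID, ProducerID, ReleaseYear, TrackID}, which is every attribute, so {Country, LabelID, TrackID} is a candidate key.
No proper subset of any of these is a key, and no other minimal superkey exists.

{AlbumID, Country, LabelID}, {Country, LabelID, TrackID}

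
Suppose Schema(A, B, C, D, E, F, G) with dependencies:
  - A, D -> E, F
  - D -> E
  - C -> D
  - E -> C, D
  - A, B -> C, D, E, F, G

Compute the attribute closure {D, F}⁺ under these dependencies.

{C, D, E, F}

Start with {D, F}.
D -> E applies; add {E} → now {D, E, F}.
E -> C, D applies; add {C} → now {C, D, E, F}.
No further FD applies.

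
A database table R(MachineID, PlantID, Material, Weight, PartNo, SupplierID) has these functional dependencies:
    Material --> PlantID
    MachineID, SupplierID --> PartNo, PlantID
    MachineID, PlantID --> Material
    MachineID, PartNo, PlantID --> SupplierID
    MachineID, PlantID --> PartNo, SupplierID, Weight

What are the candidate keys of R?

{MachineID, Material}, {MachineID, PlantID}, {MachineID, SupplierID}

No FD produces {MachineID}, so it must be in every candidate key.
Closure of {MachineID, Material} is {MachineID, Material, PartNo, PlantID, SupplierID, Weight}, the whole schema; {MachineID, Material} is a candidate key.
Closure of {MachineID, PlantID} is {MachineID, Material, PartNo, PlantID, SupplierID, Weight}, the whole schema; {MachineID, PlantID} is a candidate key.
Closure of {MachineID, SupplierID} is {MachineID, Material, PartNo, PlantID, SupplierID, Weight}, the whole schema; {MachineID, SupplierID} is a candidate key.
No proper subset of any of these is a key, and no other minimal superkey exists.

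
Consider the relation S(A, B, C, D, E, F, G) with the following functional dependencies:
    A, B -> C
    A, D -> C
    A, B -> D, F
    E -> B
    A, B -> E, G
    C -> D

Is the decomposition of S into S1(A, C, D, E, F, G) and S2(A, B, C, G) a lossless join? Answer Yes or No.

The shared attributes are {A, C, G} and {A, C, G}⁺ = {A, C, D, G}.
The closure covers neither S1 nor S2 entirely; the join is not lossless.

No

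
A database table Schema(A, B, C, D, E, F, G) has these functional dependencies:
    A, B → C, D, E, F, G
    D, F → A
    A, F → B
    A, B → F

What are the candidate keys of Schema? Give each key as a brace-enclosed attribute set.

{A, B}⁺ = {A, B, C, D, E, F, G}, which is every attribute, so {A, B} is a candidate key.
{A, F}⁺ = {A, B, C, D, E, F, G}, which is every attribute, so {A, F} is a candidate key.
{D, F}⁺ = {A, B, C, D, E, F, G}, which is every attribute, so {D, F} is a candidate key.
Any other superkey properly contains one of these, so there are no further candidate keys.

{A, B}, {A, F}, {D, F}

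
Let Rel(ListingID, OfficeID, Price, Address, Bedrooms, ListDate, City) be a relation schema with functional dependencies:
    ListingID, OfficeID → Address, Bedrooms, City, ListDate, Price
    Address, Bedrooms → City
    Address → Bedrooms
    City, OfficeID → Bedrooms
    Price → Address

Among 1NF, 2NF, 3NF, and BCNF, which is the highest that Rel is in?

2NF

Candidate key: {ListingID, OfficeID}. Prime attributes: {ListingID, OfficeID}.
For Address, Bedrooms → City we have {Address, Bedrooms}⁺ = {Address, Bedrooms, City}; {Address, Bedrooms} is not a superkey, so BCNF fails.
Because {City} is non-prime and the left side of Address, Bedrooms → City is not a superkey, the relation is not in 3NF.
Checking every proper subset of each key, none determines a non-prime attribute — 2NF is satisfied.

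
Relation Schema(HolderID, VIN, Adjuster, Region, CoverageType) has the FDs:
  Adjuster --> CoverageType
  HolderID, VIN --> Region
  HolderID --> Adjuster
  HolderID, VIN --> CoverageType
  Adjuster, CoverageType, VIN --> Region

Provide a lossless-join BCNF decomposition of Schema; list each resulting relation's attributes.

Candidate key of the original relation: {HolderID, VIN}.
Within {Adjuster, CoverageType, HolderID, Region, VIN}: {Adjuster}⁺ ∩ {Adjuster, CoverageType, HolderID, Region, VIN} = {Adjuster, CoverageType}, not the whole set, so Adjuster --> CoverageType violates BCNF; decompose into {Adjuster, CoverageType} and {Adjuster, HolderID, Region, VIN}.
{Adjuster, CoverageType}: every determinant is a superkey — BCNF.
Within {Adjuster, HolderID, Region, VIN}: {HolderID}⁺ ∩ {Adjuster, HolderID, Region, VIN} = {Adjuster, HolderID}, not the whole set, so HolderID --> Adjuster violates BCNF; decompose into {Adjuster, HolderID} and {HolderID, Region, VIN}.
{Adjuster, HolderID}: every determinant is a superkey — BCNF.
{HolderID, Region, VIN}: every determinant is a superkey — BCNF.

{Adjuster, CoverageType}; {Adjuster, HolderID}; {HolderID, Region, VIN}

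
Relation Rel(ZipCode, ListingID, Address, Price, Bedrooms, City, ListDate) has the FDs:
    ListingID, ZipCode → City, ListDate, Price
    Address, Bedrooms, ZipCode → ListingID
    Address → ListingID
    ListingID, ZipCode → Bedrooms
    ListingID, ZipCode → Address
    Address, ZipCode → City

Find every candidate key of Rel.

{Address, ZipCode}, {ListingID, ZipCode}

No FD produces {ZipCode}, so it must be in every candidate key.
{Address, ZipCode}⁺ = {Address, Bedrooms, City, ListDate, ListingID, Price, ZipCode}, which is every attribute, so {Address, ZipCode} is a candidate key.
{ListingID, ZipCode}⁺ = {Address, Bedrooms, City, ListDate, ListingID, Price, ZipCode}, which is every attribute, so {ListingID, ZipCode} is a candidate key.
These are minimal and exhaustive — every other superkey contains one of them.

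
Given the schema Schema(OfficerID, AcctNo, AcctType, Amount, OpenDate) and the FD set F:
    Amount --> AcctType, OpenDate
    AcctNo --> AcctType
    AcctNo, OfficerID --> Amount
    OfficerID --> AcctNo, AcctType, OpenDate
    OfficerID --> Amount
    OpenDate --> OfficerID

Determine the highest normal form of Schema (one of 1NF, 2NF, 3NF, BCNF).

Candidate keys: {Amount}, {OfficerID}, {OpenDate}. Prime attributes: {Amount, OfficerID, OpenDate}.
AcctNo --> AcctType breaks BCNF: {AcctNo}⁺ = {AcctNo, AcctType}, so {AcctNo} is not a superkey.
AcctNo --> AcctType determines the non-prime attribute {AcctType} from a non-superkey — 3NF is violated.
Every candidate key is a single attribute, so no partial dependency is possible; 2NF holds.

2NF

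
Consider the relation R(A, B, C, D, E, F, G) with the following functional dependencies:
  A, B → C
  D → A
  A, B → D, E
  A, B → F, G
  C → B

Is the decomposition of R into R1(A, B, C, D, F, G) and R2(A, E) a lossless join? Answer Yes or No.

No

The shared attributes are {A} and {A}⁺ = {A}.
Neither R1 nor R2 is contained in that closure, so the decomposition is lossy.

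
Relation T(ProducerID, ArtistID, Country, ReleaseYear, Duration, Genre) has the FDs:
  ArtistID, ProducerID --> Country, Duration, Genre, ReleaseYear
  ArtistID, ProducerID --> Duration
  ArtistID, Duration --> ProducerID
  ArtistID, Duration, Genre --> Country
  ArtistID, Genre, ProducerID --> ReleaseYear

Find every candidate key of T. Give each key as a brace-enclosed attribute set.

Attributes never on any right-hand side: {ArtistID} — every candidate key must contain it.
{ArtistID, Duration}⁺ = {ArtistID, Country, Duration, Genre, ProducerID, ReleaseYear}, which is every attribute, so {ArtistID, Duration} is a candidate key.
{ArtistID, ProducerID}⁺ = {ArtistID, Country, Duration, Genre, ProducerID, ReleaseYear}, which is every attribute, so {ArtistID, ProducerID} is a candidate key.
These are minimal and exhaustive — every other superkey contains one of them.

{ArtistID, Duration}, {ArtistID, ProducerID}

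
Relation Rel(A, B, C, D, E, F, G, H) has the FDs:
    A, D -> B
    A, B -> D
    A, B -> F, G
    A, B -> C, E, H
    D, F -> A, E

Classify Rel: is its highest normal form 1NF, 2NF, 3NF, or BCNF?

BCNF

Candidate keys: {A, B}, {A, D}, {D, F}. Prime attributes: {A, B, D, F}.
The left-hand side of every FD is a superkey, so BCNF is satisfied.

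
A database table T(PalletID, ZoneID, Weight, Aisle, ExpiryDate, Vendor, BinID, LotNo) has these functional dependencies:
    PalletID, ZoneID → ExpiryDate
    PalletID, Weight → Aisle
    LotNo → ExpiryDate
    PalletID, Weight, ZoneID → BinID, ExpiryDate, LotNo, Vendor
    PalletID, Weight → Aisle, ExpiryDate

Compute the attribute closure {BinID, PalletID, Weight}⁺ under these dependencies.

Start with {BinID, PalletID, Weight}.
PalletID, Weight → Aisle applies; add {Aisle} → now {Aisle, BinID, PalletID, Weight}.
PalletID, Weight → Aisle, ExpiryDate applies; add {ExpiryDate} → now {Aisle, BinID, ExpiryDate, PalletID, Weight}.
No further FD applies.

{Aisle, BinID, ExpiryDate, PalletID, Weight}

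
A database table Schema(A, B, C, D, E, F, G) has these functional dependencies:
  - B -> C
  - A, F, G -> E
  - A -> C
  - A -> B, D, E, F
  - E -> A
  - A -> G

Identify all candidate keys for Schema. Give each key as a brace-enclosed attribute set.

{A}, {E}

{A}⁺ = {A, B, C, D, E, F, G}, which is every attribute, so {A} is a candidate key.
{E}⁺ = {A, B, C, D, E, F, G}, which is every attribute, so {E} is a candidate key.
No proper subset of any of these is a key, and no other minimal superkey exists.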